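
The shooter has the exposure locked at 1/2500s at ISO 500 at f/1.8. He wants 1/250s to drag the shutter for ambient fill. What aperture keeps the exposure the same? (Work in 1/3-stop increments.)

f/5.6

Shutter speed: 1/2500 → 1/2000 → 1/1600 → 1/1250 → 1/1000 → 1/800 → 1/640 → 1/500 → 1/400 → 1/320 → 1/250 — 3 1/3 stops longer (brighter).
Need 3 1/3 stops darker from the aperture: f/1.8 → f/2 → f/2.2 → f/2.5 → f/2.8 → f/3.2 → f/3.5 → f/4 → f/4.5 → f/5 → f/5.6.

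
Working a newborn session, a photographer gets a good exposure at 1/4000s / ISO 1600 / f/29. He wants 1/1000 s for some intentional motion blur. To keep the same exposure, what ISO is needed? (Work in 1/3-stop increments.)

ISO 400

Shutter speed: 1/4000 → 1/3200 → 1/2500 → 1/2000 → 1/1600 → 1/1250 → 1/1000 — 2 stops longer (brighter).
Need 2 stops darker from the ISO: 1600 → 1250 → 1000 → 800 → 640 → 500 → 400.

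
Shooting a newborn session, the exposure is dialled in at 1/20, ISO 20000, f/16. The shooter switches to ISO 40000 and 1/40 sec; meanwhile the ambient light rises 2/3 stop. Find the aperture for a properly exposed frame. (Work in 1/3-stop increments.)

f/20

Scene light: 2/3 stop brighter.
ISO: 20000 → 25600 → 32000 → 40000 — 1 stop raised (brighter).
Shutter speed: 1/20 → 1/25 → 1/30 → 1/40 — 1 stop faster (darker).
Net so far: 2/3 stop brighter. Aperture: f/16 → f/18 → f/20.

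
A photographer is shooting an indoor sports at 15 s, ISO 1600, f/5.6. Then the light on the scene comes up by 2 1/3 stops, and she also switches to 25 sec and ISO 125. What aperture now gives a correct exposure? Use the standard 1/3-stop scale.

Scene light: 2 1/3 stops brighter.
Shutter speed: 15 → 20 → 25 — 2/3 stop longer (brighter).
ISO: 1600 → 1250 → 1000 → 800 → 640 → 500 → 400 → 320 → 250 → 200 → 160 → 125 — 3 2/3 stops lower (darker).
Net so far: 2/3 stop darker. Aperture: f/5.6 → f/5 → f/4.5.

f/4.5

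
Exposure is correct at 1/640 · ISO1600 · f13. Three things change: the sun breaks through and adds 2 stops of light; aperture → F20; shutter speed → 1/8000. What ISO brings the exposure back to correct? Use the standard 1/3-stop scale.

ISO 12800

Scene light: 2 stops brighter.
Aperture: f/13 → f/14 → f/16 → f/18 → f/20 — 1 1/3 stops smaller aperture (darker).
Shutter speed: 1/640 → 1/800 → 1/1000 → 1/1250 → 1/1600 → 1/2000 → 1/2500 → 1/3200 → 1/4000 → 1/5000 → 1/6400 → 1/8000 — 3 2/3 stops shorter (darker).
Net so far: 3 stops darker. ISO: 1600 → 2000 → 2500 → 3200 → 4000 → 5000 → 6400 → 8000 → 10000 → 12800.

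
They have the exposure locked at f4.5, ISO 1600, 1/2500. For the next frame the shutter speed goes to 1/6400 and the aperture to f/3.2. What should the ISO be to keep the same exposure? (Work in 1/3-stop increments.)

ISO 2000

Shutter speed: 1/2500 → 1/3200 → 1/4000 → 1/5000 → 1/6400 — 1 1/3 stops faster (darker).
Aperture: f/4.5 → f/4 → f/3.5 → f/3.2 — 1 stop wider (brighter).
Net change so far: 1/3 stop darker. Offset with the ISO: 1600 → 2000.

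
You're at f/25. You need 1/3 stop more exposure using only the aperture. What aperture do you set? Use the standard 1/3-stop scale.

Aperture: f/25 → f/22 — 1/3 stop larger aperture (brighter).

f/22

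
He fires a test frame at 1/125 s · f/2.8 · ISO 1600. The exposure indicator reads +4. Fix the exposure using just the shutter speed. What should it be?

1/2000s

Overexposed by 4 stops → need 4 stops darker.
Shutter speed: 1/125 → 1/250 → 1/500 → 1/1000 → 1/2000.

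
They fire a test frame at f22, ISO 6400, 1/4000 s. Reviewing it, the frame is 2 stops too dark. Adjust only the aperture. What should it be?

f/11

Underexposed by 2 stops → need 2 stops brighter.
Aperture: f/22 → f/16 → f/11.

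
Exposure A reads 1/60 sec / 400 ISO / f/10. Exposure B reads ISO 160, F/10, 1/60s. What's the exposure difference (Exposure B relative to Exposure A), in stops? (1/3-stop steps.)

Aperture: unchanged.
Shutter speed: unchanged.
ISO: 400 → 320 → 250 → 200 → 160 — 1 1/3 stops lower (darker).
Net: −1 1/3 = −1 1/3 stops.

1 1/3 stops darker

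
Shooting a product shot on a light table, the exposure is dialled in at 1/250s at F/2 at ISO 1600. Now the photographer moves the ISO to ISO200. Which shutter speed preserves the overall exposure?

1/30s

ISO: 1600 → 800 → 400 → 200 — 3 stops lower (darker).
Need 3 stops brighter from the shutter speed: 1/250 → 1/125 → 1/60 → 1/30.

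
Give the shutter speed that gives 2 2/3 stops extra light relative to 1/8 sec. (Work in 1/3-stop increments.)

0.8 s

Shutter speed: 1/8 → 1/6 → 1/5 → 1/4 → 0.3 → 0.4 → 0.5 → 0.6 → 0.8 — 2 2/3 stops slower (brighter).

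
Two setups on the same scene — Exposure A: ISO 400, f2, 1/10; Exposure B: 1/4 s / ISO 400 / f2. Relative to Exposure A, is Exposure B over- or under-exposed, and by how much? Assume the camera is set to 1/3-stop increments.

Aperture: unchanged.
Shutter speed: 1/10 → 1/8 → 1/6 → 1/5 → 1/4 — 1 1/3 stops longer (brighter).
ISO: unchanged.
Net: +1 1/3 = +1 1/3 stops.

1 1/3 stops brighter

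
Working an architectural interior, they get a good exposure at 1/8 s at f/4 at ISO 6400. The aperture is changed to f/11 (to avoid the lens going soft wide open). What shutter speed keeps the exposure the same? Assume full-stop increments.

1 s

Aperture: f/4 → f/5.6 → f/8 → f/11 — 3 stops smaller aperture (darker).
Need 3 stops brighter from the shutter speed: 1/8 → 1/4 → 1/2 → 1.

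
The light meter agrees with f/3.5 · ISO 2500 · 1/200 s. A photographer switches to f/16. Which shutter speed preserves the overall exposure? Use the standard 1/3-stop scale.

1/10s

Aperture: f/3.5 → f/4 → f/4.5 → f/5 → f/5.6 → f/6.3 → f/7.1 → f/8 → f/9 → f/10 → f/11 → f/13 → f/14 → f/16 — 4 1/3 stops smaller aperture (darker).
Need 4 1/3 stops brighter from the shutter speed: 1/200 → 1/160 → 1/125 → 1/100 → 1/80 → 1/60 → 1/50 → 1/40 → 1/30 → 1/25 → 1/20 → 1/15 → 1/13 → 1/10.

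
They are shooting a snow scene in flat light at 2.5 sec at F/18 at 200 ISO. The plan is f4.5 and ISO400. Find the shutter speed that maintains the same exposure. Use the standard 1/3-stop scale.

1/13s

Aperture: f/18 → f/16 → f/14 → f/13 → f/11 → f/10 → f/9 → f/8 → f/7.1 → f/6.3 → f/5.6 → f/5 → f/4.5 — 4 stops larger aperture (brighter).
ISO: 200 → 250 → 320 → 400 — 1 stop raised (brighter).
Net change so far: 5 stops brighter. Offset with the shutter speed: 2.5 → 2 → 1.6 → 1.3 → 1 → 0.8 → 0.6 → 0.5 → 0.4 → 0.3 → 1/4 → 1/5 → 1/6 → 1/8 → 1/10 → 1/13.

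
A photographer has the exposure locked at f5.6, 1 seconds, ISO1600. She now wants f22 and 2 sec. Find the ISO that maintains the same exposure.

ISO 12800

Aperture: f/5.6 → f/8 → f/11 → f/16 → f/22 — 4 stops narrower (darker).
Shutter speed: 1 → 2 — 1 stop longer (brighter).
Net change so far: 3 stops darker. Offset with the ISO: 1600 → 3200 → 6400 → 12800.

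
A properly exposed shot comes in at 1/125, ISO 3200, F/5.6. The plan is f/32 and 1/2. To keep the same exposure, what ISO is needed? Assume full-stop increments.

ISO 1600

Aperture: f/5.6 → f/8 → f/11 → f/16 → f/22 → f/32 — 5 stops narrower (darker).
Shutter speed: 1/125 → 1/60 → 1/30 → 1/15 → 1/8 → 1/4 → 1/2 — 6 stops slower (brighter).
Net change so far: 1 stop brighter. Offset with the ISO: 3200 → 1600.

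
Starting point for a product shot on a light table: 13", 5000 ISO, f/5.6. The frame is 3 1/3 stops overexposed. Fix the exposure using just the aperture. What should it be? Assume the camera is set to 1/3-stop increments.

f/18

Overexposed by 3 1/3 stops → need 3 1/3 stops darker.
Aperture: f/5.6 → f/6.3 → f/7.1 → f/8 → f/9 → f/10 → f/11 → f/13 → f/14 → f/16 → f/18.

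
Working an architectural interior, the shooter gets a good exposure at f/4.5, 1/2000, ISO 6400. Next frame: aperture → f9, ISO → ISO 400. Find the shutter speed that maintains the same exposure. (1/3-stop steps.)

1/30s

Aperture: f/4.5 → f/5 → f/5.6 → f/6.3 → f/7.1 → f/8 → f/9 — 2 stops stopped down (darker).
ISO: 6400 → 5000 → 4000 → 3200 → 2500 → 2000 → 1600 → 1250 → 1000 → 800 → 640 → 500 → 400 — 4 stops dropped (darker).
Net change so far: 6 stops darker. Offset with the shutter speed: 1/2000 → 1/1600 → 1/1250 → 1/1000 → 1/800 → 1/640 → 1/500 → 1/400 → 1/320 → 1/250 → 1/200 → 1/160 → 1/125 → 1/100 → 1/80 → 1/60 → 1/50 → 1/40 → 1/30.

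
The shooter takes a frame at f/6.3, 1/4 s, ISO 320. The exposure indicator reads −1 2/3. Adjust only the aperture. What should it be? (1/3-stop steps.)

Underexposed by 1 2/3 stops → need 1 2/3 stops brighter.
Aperture: f/6.3 → f/5.6 → f/5 → f/4.5 → f/4 → f/3.5.

f/3.5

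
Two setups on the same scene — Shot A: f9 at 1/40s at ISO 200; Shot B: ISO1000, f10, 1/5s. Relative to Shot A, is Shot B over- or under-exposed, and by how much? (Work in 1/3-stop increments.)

5 stops brighter

Aperture: f/9 → f/10 — 1/3 stop smaller aperture (darker).
Shutter speed: 1/40 → 1/30 → 1/25 → 1/20 → 1/15 → 1/13 → 1/10 → 1/8 → 1/6 → 1/5 — 3 stops slower (brighter).
ISO: 200 → 250 → 320 → 400 → 500 → 640 → 800 → 1000 — 2 1/3 stops raised (brighter).
Net: −1/3 +3 +2 1/3 = +5 stops.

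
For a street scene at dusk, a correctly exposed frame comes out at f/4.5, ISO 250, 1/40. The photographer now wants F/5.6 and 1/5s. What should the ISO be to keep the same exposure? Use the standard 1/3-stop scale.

ISO 50

Aperture: f/4.5 → f/5 → f/5.6 — 2/3 stop stopped down (darker).
Shutter speed: 1/40 → 1/30 → 1/25 → 1/20 → 1/15 → 1/13 → 1/10 → 1/8 → 1/6 → 1/5 — 3 stops slower (brighter).
Net change so far: 2 1/3 stops brighter. Offset with the ISO: 250 → 200 → 160 → 125 → 100 → 80 → 64 → 50.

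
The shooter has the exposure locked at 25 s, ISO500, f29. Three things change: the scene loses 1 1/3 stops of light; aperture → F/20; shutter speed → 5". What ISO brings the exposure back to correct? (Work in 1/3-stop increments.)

Scene light: 1 1/3 stops darker.
Aperture: f/29 → f/25 → f/22 → f/20 — 1 stop wider (brighter).
Shutter speed: 25 → 20 → 15 → 13 → 10 → 8 → 6 → 5 — 2 1/3 stops shorter (darker).
Net so far: 2 2/3 stops darker. ISO: 500 → 640 → 800 → 1000 → 1250 → 1600 → 2000 → 2500 → 3200.

ISO 3200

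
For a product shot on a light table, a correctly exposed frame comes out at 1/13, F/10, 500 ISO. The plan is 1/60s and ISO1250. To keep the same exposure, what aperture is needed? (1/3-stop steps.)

Shutter speed: 1/13 → 1/15 → 1/20 → 1/25 → 1/30 → 1/40 → 1/50 → 1/60 — 2 1/3 stops shorter (darker).
ISO: 500 → 640 → 800 → 1000 → 1250 — 1 1/3 stops higher (brighter).
Net change so far: 1 stop darker. Offset with the aperture: f/10 → f/9 → f/8 → f/7.1.

f/7.1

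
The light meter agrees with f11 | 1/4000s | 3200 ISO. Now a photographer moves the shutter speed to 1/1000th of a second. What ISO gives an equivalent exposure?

Shutter speed: 1/4000 → 1/2000 → 1/1000 — 2 stops slower (brighter).
Need 2 stops darker from the ISO: 3200 → 1600 → 800.

ISO 800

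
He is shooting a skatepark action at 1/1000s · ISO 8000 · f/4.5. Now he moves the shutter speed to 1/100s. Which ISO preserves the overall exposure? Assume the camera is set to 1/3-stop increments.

Shutter speed: 1/1000 → 1/800 → 1/640 → 1/500 → 1/400 → 1/320 → 1/250 → 1/200 → 1/160 → 1/125 → 1/100 — 3 1/3 stops longer (brighter).
Need 3 1/3 stops darker from the ISO: 8000 → 6400 → 5000 → 4000 → 3200 → 2500 → 2000 → 1600 → 1250 → 1000 → 800.

ISO 800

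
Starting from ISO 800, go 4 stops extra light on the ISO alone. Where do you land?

ISO: 800 → 1600 → 3200 → 6400 → 12800 — 4 stops raised (brighter).

ISO 12800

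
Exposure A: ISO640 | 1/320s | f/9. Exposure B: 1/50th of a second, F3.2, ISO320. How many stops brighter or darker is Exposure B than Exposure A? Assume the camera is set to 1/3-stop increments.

4 2/3 stops brighter

Aperture: f/9 → f/8 → f/7.1 → f/6.3 → f/5.6 → f/5 → f/4.5 → f/4 → f/3.5 → f/3.2 — 3 stops wider (brighter).
Shutter speed: 1/320 → 1/250 → 1/200 → 1/160 → 1/125 → 1/100 → 1/80 → 1/60 → 1/50 — 2 2/3 stops longer (brighter).
ISO: 640 → 500 → 400 → 320 — 1 stop lower (darker).
Net: +3 +2 2/3 −1 = +4 2/3 stops.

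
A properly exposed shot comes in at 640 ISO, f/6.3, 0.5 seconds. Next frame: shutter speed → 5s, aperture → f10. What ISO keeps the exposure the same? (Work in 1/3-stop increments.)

Shutter speed: 0.5 → 0.6 → 0.8 → 1 → 1.3 → 1.6 → 2 → 2.5 → 3.2 → 4 → 5 — 3 1/3 stops slower (brighter).
Aperture: f/6.3 → f/7.1 → f/8 → f/9 → f/10 — 1 1/3 stops smaller aperture (darker).
Net change so far: 2 stops brighter. Offset with the ISO: 640 → 500 → 400 → 320 → 250 → 200 → 160.

ISO 160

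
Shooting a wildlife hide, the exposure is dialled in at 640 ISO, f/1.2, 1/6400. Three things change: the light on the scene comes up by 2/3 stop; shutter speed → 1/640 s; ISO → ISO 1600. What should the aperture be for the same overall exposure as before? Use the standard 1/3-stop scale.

f/8

Scene light: 2/3 stop brighter.
Shutter speed: 1/6400 → 1/5000 → 1/4000 → 1/3200 → 1/2500 → 1/2000 → 1/1600 → 1/1250 → 1/1000 → 1/800 → 1/640 — 3 1/3 stops slower (brighter).
ISO: 640 → 800 → 1000 → 1250 → 1600 — 1 1/3 stops higher (brighter).
Net so far: 5 1/3 stops brighter. Aperture: f/1.2 → f/1.4 → f/1.6 → f/1.8 → f/2 → f/2.2 → f/2.5 → f/2.8 → f/3.2 → f/3.5 → f/4 → f/4.5 → f/5 → f/5.6 → f/6.3 → f/7.1 → f/8.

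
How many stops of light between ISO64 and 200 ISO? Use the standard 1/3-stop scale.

1 2/3 stops

64 → 80 → 100 → 125 → 160 → 200 — count the steps: 5 third-stops = 1 2/3 stops.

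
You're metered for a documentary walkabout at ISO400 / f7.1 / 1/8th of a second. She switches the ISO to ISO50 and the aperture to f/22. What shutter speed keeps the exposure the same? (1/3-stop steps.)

10 s

ISO: 400 → 320 → 250 → 200 → 160 → 125 → 100 → 80 → 64 → 50 — 3 stops lower (darker).
Aperture: f/7.1 → f/8 → f/9 → f/10 → f/11 → f/13 → f/14 → f/16 → f/18 → f/20 → f/22 — 3 1/3 stops smaller aperture (darker).
Net change so far: 6 1/3 stops darker. Offset with the shutter speed: 1/8 → 1/6 → 1/5 → 1/4 → 0.3 → 0.4 → 0.5 → 0.6 → 0.8 → 1 → 1.3 → 1.6 → 2 → 2.5 → 3.2 → 4 → 5 → 6 → 8 → 10.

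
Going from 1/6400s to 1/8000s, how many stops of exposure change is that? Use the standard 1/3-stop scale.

1/3 stop

1/6400 → 1/8000 — count the steps: 1 third-stops = 1/3 stop.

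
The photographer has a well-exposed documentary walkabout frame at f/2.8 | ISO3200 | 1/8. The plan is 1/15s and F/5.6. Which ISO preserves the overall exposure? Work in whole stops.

Shutter speed: 1/8 → 1/15 — 1 stop shorter (darker).
Aperture: f/2.8 → f/4 → f/5.6 — 2 stops stopped down (darker).
Net change so far: 3 stops darker. Offset with the ISO: 3200 → 6400 → 12800 → 25600.

ISO 25600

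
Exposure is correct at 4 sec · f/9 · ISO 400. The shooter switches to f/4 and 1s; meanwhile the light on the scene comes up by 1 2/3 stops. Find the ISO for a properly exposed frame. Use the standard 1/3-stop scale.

Scene light: 1 2/3 stops brighter.
Aperture: f/9 → f/8 → f/7.1 → f/6.3 → f/5.6 → f/5 → f/4.5 → f/4 — 2 1/3 stops opened up (brighter).
Shutter speed: 4 → 3.2 → 2.5 → 2 → 1.6 → 1.3 → 1 — 2 stops faster (darker).
Net so far: 2 stops brighter. ISO: 400 → 320 → 250 → 200 → 160 → 125 → 100.

ISO 100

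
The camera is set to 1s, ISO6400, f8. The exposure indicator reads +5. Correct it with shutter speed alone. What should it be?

1/30s

Overexposed by 5 stops → need 5 stops darker.
Shutter speed: 1 → 1/2 → 1/4 → 1/8 → 1/15 → 1/30.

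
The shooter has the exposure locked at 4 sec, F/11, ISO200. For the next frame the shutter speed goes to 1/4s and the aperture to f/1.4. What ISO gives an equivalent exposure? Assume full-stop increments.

Shutter speed: 4 → 2 → 1 → 1/2 → 1/4 — 4 stops shorter (darker).
Aperture: f/11 → f/8 → f/5.6 → f/4 → f/2.8 → f/2 → f/1.4 — 6 stops larger aperture (brighter).
Net change so far: 2 stops brighter. Offset with the ISO: 200 → 100 → 50.

ISO 50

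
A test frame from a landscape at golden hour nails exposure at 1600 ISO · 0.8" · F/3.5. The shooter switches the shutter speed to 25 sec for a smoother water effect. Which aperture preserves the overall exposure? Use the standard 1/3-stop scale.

f/20

Shutter speed: 0.8 → 1 → 1.3 → 1.6 → 2 → 2.5 → 3.2 → 4 → 5 → 6 → 8 → 10 → 13 → 15 → 20 → 25 — 5 stops longer (brighter).
Need 5 stops darker from the aperture: f/3.5 → f/4 → f/4.5 → f/5 → f/5.6 → f/6.3 → f/7.1 → f/8 → f/9 → f/10 → f/11 → f/13 → f/14 → f/16 → f/18 → f/20.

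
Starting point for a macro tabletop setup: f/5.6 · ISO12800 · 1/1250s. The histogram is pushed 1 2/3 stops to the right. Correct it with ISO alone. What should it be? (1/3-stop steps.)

ISO 4000

Overexposed by 1 2/3 stops → need 1 2/3 stops darker.
ISO: 12800 → 10000 → 8000 → 6400 → 5000 → 4000.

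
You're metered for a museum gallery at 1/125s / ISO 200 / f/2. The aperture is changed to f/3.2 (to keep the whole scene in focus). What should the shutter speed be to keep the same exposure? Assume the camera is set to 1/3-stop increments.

Aperture: f/2 → f/2.2 → f/2.5 → f/2.8 → f/3.2 — 1 1/3 stops narrower (darker).
Need 1 1/3 stops brighter from the shutter speed: 1/125 → 1/100 → 1/80 → 1/60 → 1/50.

1/50s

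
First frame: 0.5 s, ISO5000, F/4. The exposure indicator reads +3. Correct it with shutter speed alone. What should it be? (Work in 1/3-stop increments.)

Overexposed by 3 stops → need 3 stops darker.
Shutter speed: 0.5 → 0.4 → 0.3 → 1/4 → 1/5 → 1/6 → 1/8 → 1/10 → 1/13 → 1/15.

1/15s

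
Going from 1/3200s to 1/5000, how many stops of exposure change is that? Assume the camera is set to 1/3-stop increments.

1/3200 → 1/4000 → 1/5000 — count the steps: 2 third-stops = 2/3 stop.

2/3 stop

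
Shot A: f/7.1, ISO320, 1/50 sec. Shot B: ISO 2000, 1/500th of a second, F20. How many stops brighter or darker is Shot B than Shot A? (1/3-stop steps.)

3 2/3 stops darker

Aperture: f/7.1 → f/8 → f/9 → f/10 → f/11 → f/13 → f/14 → f/16 → f/18 → f/20 — 3 stops narrower (darker).
Shutter speed: 1/50 → 1/60 → 1/80 → 1/100 → 1/125 → 1/160 → 1/200 → 1/250 → 1/320 → 1/400 → 1/500 — 3 1/3 stops faster (darker).
ISO: 320 → 400 → 500 → 640 → 800 → 1000 → 1250 → 1600 → 2000 — 2 2/3 stops higher (brighter).
Net: −3 −3 1/3 +2 2/3 = −3 2/3 stops.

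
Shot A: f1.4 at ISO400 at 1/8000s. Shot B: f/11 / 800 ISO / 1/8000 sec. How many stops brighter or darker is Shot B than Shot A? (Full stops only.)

Aperture: f/1.4 → f/2 → f/2.8 → f/4 → f/5.6 → f/8 → f/11 — 6 stops stopped down (darker).
Shutter speed: unchanged.
ISO: 400 → 800 — 1 stop higher (brighter).
Net: −6 +1 = −5 stops.

5 stops darker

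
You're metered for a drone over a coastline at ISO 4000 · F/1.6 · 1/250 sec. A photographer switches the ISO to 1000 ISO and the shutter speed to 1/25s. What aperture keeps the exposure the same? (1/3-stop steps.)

f/2.5

ISO: 4000 → 3200 → 2500 → 2000 → 1600 → 1250 → 1000 — 2 stops lower (darker).
Shutter speed: 1/250 → 1/200 → 1/160 → 1/125 → 1/100 → 1/80 → 1/60 → 1/50 → 1/40 → 1/30 → 1/25 — 3 1/3 stops longer (brighter).
Net change so far: 1 1/3 stops brighter. Offset with the aperture: f/1.6 → f/1.8 → f/2 → f/2.2 → f/2.5.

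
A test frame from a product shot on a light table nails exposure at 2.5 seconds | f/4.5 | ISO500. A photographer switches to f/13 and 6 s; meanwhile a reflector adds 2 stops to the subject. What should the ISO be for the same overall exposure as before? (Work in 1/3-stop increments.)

ISO 400

Scene light: 2 stops brighter.
Aperture: f/4.5 → f/5 → f/5.6 → f/6.3 → f/7.1 → f/8 → f/9 → f/10 → f/11 → f/13 — 3 stops smaller aperture (darker).
Shutter speed: 2.5 → 3.2 → 4 → 5 → 6 — 1 1/3 stops slower (brighter).
Net so far: 1/3 stop brighter. ISO: 500 → 400.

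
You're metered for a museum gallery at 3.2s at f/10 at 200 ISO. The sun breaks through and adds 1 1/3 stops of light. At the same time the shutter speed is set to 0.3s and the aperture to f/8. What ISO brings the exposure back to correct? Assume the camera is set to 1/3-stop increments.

ISO 500

Scene light: 1 1/3 stops brighter.
Shutter speed: 3.2 → 2.5 → 2 → 1.6 → 1.3 → 1 → 0.8 → 0.6 → 0.5 → 0.4 → 0.3 — 3 1/3 stops faster (darker).
Aperture: f/10 → f/9 → f/8 — 2/3 stop larger aperture (brighter).
Net so far: 1 1/3 stops darker. ISO: 200 → 250 → 320 → 400 → 500.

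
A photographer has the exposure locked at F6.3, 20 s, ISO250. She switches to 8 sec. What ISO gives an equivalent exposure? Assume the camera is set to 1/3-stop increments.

ISO 640

Shutter speed: 20 → 15 → 13 → 10 → 8 — 1 1/3 stops faster (darker).
Need 1 1/3 stops brighter from the ISO: 250 → 320 → 400 → 500 → 640.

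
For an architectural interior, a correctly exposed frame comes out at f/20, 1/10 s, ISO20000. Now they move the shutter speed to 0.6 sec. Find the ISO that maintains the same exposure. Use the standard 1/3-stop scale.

ISO 3200

Shutter speed: 1/10 → 1/8 → 1/6 → 1/5 → 1/4 → 0.3 → 0.4 → 0.5 → 0.6 — 2 2/3 stops longer (brighter).
Need 2 2/3 stops darker from the ISO: 20000 → 16000 → 12800 → 10000 → 8000 → 6400 → 5000 → 4000 → 3200.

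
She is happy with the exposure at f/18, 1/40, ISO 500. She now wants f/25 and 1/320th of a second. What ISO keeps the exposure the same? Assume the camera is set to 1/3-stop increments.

ISO 8000

Aperture: f/18 → f/20 → f/22 → f/25 — 1 stop narrower (darker).
Shutter speed: 1/40 → 1/50 → 1/60 → 1/80 → 1/100 → 1/125 → 1/160 → 1/200 → 1/250 → 1/320 — 3 stops faster (darker).
Net change so far: 4 stops darker. Offset with the ISO: 500 → 640 → 800 → 1000 → 1250 → 1600 → 2000 → 2500 → 3200 → 4000 → 5000 → 6400 → 8000.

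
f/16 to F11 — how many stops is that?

f/16 → f/11 — count the steps: 1 stop.

1 stop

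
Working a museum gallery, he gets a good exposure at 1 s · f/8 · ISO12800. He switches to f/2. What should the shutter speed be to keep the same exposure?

1/15s

Aperture: f/8 → f/5.6 → f/4 → f/2.8 → f/2 — 4 stops larger aperture (brighter).
Need 4 stops darker from the shutter speed: 1 → 1/2 → 1/4 → 1/8 → 1/15.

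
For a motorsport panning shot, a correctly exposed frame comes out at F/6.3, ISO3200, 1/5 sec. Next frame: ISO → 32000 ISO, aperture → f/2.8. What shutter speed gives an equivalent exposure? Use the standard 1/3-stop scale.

1/250s

ISO: 3200 → 4000 → 5000 → 6400 → 8000 → 10000 → 12800 → 16000 → 20000 → 25600 → 32000 — 3 1/3 stops higher (brighter).
Aperture: f/6.3 → f/5.6 → f/5 → f/4.5 → f/4 → f/3.5 → f/3.2 → f/2.8 — 2 1/3 stops wider (brighter).
Net change so far: 5 2/3 stops brighter. Offset with the shutter speed: 1/5 → 1/6 → 1/8 → 1/10 → 1/13 → 1/15 → 1/20 → 1/25 → 1/30 → 1/40 → 1/50 → 1/60 → 1/80 → 1/100 → 1/125 → 1/160 → 1/200 → 1/250.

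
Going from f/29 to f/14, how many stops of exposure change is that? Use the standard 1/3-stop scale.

2 stops

f/29 → f/25 → f/22 → f/20 → f/18 → f/16 → f/14 — count the steps: 6 third-stops = 2 stops.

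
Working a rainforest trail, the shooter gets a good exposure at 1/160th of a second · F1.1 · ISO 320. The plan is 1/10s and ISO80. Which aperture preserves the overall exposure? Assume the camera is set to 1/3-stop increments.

Shutter speed: 1/160 → 1/125 → 1/100 → 1/80 → 1/60 → 1/50 → 1/40 → 1/30 → 1/25 → 1/20 → 1/15 → 1/13 → 1/10 — 4 stops longer (brighter).
ISO: 320 → 250 → 200 → 160 → 125 → 100 → 80 — 2 stops dropped (darker).
Net change so far: 2 stops brighter. Offset with the aperture: f/1.1 → f/1.2 → f/1.4 → f/1.6 → f/1.8 → f/2 → f/2.2.

f/2.2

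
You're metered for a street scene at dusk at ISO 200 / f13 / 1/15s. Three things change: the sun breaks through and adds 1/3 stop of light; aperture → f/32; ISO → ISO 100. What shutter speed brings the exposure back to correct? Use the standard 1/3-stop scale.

0.6 s

Scene light: 1/3 stop brighter.
Aperture: f/13 → f/14 → f/16 → f/18 → f/20 → f/22 → f/25 → f/29 → f/32 — 2 2/3 stops stopped down (darker).
ISO: 200 → 160 → 125 → 100 — 1 stop dropped (darker).
Net so far: 3 1/3 stops darker. Shutter speed: 1/15 → 1/13 → 1/10 → 1/8 → 1/6 → 1/5 → 1/4 → 0.3 → 0.4 → 0.5 → 0.6.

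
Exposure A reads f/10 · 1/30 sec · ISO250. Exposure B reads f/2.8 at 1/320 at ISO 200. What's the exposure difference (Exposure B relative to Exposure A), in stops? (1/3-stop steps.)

same exposure (0 stops)

Aperture: f/10 → f/9 → f/8 → f/7.1 → f/6.3 → f/5.6 → f/5 → f/4.5 → f/4 → f/3.5 → f/3.2 → f/2.8 — 3 2/3 stops opened up (brighter).
Shutter speed: 1/30 → 1/40 → 1/50 → 1/60 → 1/80 → 1/100 → 1/125 → 1/160 → 1/200 → 1/250 → 1/320 — 3 1/3 stops shorter (darker).
ISO: 250 → 200 — 1/3 stop dropped (darker).
Net: +3 2/3 −3 1/3 −1/3 = 0 stops.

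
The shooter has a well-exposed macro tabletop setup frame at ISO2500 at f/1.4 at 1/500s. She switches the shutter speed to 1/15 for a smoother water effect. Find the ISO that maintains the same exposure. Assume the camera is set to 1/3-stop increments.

ISO 80

Shutter speed: 1/500 → 1/400 → 1/320 → 1/250 → 1/200 → 1/160 → 1/125 → 1/100 → 1/80 → 1/60 → 1/50 → 1/40 → 1/30 → 1/25 → 1/20 → 1/15 — 5 stops slower (brighter).
Need 5 stops darker from the ISO: 2500 → 2000 → 1600 → 1250 → 1000 → 800 → 640 → 500 → 400 → 320 → 250 → 200 → 160 → 125 → 100 → 80.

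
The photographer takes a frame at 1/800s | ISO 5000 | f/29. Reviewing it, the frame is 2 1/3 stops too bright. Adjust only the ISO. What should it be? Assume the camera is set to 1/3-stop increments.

ISO 1000

Overexposed by 2 1/3 stops → need 2 1/3 stops darker.
ISO: 5000 → 4000 → 3200 → 2500 → 2000 → 1600 → 1250 → 1000.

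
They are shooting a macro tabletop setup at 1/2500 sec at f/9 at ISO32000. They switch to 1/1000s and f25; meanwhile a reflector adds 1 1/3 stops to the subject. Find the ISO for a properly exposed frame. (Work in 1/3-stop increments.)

Scene light: 1 1/3 stops brighter.
Shutter speed: 1/2500 → 1/2000 → 1/1600 → 1/1250 → 1/1000 — 1 1/3 stops slower (brighter).
Aperture: f/9 → f/10 → f/11 → f/13 → f/14 → f/16 → f/18 → f/20 → f/22 → f/25 — 3 stops stopped down (darker).
Net so far: 1/3 stop darker. ISO: 32000 → 40000.

ISO 40000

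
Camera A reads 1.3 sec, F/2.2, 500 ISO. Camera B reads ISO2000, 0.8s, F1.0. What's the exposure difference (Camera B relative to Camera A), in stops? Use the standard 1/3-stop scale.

3 2/3 stops brighter

Aperture: f/2.2 → f/2 → f/1.8 → f/1.6 → f/1.4 → f/1.2 → f/1.1 → f/1.0 — 2 1/3 stops wider (brighter).
Shutter speed: 1.3 → 1 → 0.8 — 2/3 stop shorter (darker).
ISO: 500 → 640 → 800 → 1000 → 1250 → 1600 → 2000 — 2 stops raised (brighter).
Net: +2 1/3 −2/3 +2 = +3 2/3 stops.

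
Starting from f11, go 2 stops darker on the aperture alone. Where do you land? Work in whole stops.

f/22

Aperture: f/11 → f/16 → f/22 — 2 stops narrower (darker).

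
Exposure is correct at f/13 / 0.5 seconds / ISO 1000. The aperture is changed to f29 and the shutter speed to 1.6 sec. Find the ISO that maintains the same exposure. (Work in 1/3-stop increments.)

Aperture: f/13 → f/14 → f/16 → f/18 → f/20 → f/22 → f/25 → f/29 — 2 1/3 stops narrower (darker).
Shutter speed: 0.5 → 0.6 → 0.8 → 1 → 1.3 → 1.6 — 1 2/3 stops slower (brighter).
Net change so far: 2/3 stop darker. Offset with the ISO: 1000 → 1250 → 1600.

ISO 1600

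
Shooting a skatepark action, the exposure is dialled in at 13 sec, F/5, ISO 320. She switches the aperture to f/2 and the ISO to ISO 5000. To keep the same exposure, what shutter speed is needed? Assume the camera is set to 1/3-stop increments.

Aperture: f/5 → f/4.5 → f/4 → f/3.5 → f/3.2 → f/2.8 → f/2.5 → f/2.2 → f/2 — 2 2/3 stops opened up (brighter).
ISO: 320 → 400 → 500 → 640 → 800 → 1000 → 1250 → 1600 → 2000 → 2500 → 3200 → 4000 → 5000 — 4 stops raised (brighter).
Net change so far: 6 2/3 stops brighter. Offset with the shutter speed: 13 → 10 → 8 → 6 → 5 → 4 → 3.2 → 2.5 → 2 → 1.6 → 1.3 → 1 → 0.8 → 0.6 → 0.5 → 0.4 → 0.3 → 1/4 → 1/5 → 1/6 → 1/8.

1/8s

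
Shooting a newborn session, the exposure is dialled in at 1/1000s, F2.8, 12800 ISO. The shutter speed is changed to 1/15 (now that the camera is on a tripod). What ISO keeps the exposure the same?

Shutter speed: 1/1000 → 1/500 → 1/250 → 1/125 → 1/60 → 1/30 → 1/15 — 6 stops longer (brighter).
Need 6 stops darker from the ISO: 12800 → 6400 → 3200 → 1600 → 800 → 400 → 200.

ISO 200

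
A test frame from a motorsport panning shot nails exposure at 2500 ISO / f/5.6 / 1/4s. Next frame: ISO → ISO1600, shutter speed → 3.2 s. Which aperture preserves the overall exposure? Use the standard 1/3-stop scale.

ISO: 2500 → 2000 → 1600 — 2/3 stop lower (darker).
Shutter speed: 1/4 → 0.3 → 0.4 → 0.5 → 0.6 → 0.8 → 1 → 1.3 → 1.6 → 2 → 2.5 → 3.2 — 3 2/3 stops longer (brighter).
Net change so far: 3 stops brighter. Offset with the aperture: f/5.6 → f/6.3 → f/7.1 → f/8 → f/9 → f/10 → f/11 → f/13 → f/14 → f/16.

f/16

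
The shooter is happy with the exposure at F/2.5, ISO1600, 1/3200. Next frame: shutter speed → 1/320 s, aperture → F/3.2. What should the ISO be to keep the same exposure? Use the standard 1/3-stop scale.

ISO 250

Shutter speed: 1/3200 → 1/2500 → 1/2000 → 1/1600 → 1/1250 → 1/1000 → 1/800 → 1/640 → 1/500 → 1/400 → 1/320 — 3 1/3 stops longer (brighter).
Aperture: f/2.5 → f/2.8 → f/3.2 — 2/3 stop narrower (darker).
Net change so far: 2 2/3 stops brighter. Offset with the ISO: 1600 → 1250 → 1000 → 800 → 640 → 500 → 400 → 320 → 250.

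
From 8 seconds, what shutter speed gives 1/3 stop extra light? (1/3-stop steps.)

Shutter speed: 8 → 10 — 1/3 stop longer (brighter).

10 s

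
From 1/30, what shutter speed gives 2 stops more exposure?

1/8s

Shutter speed: 1/30 → 1/15 → 1/8 — 2 stops slower (brighter).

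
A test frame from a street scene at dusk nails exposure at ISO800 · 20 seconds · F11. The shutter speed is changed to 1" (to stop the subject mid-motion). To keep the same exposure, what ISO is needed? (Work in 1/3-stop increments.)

ISO 16000

Shutter speed: 20 → 15 → 13 → 10 → 8 → 6 → 5 → 4 → 3.2 → 2.5 → 2 → 1.6 → 1.3 → 1 — 4 1/3 stops shorter (darker).
Need 4 1/3 stops brighter from the ISO: 800 → 1000 → 1250 → 1600 → 2000 → 2500 → 3200 → 4000 → 5000 → 6400 → 8000 → 10000 → 12800 → 16000.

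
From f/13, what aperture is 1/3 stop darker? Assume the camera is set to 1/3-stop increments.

Aperture: f/13 → f/14 — 1/3 stop narrower (darker).

f/14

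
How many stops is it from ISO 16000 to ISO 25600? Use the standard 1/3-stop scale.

16000 → 20000 → 25600 — count the steps: 2 third-stops = 2/3 stop.

2/3 stop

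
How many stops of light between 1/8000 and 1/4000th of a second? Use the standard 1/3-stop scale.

1/8000 → 1/6400 → 1/5000 → 1/4000 — count the steps: 3 third-stops = 1 stop.

1 stop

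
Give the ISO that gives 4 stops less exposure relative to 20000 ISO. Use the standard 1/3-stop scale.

ISO: 20000 → 16000 → 12800 → 10000 → 8000 → 6400 → 5000 → 4000 → 3200 → 2500 → 2000 → 1600 → 1250 — 4 stops lower (darker).

ISO 1250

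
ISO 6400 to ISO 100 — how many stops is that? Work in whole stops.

6400 → 3200 → 1600 → 800 → 400 → 200 → 100 — count the steps: 6 stops.

6 stops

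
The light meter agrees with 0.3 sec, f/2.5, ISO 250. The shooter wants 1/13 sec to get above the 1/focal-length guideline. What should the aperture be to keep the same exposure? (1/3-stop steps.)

Shutter speed: 0.3 → 1/4 → 1/5 → 1/6 → 1/8 → 1/10 → 1/13 — 2 stops shorter (darker).
Need 2 stops brighter from the aperture: f/2.5 → f/2.2 → f/2 → f/1.8 → f/1.6 → f/1.4 → f/1.2.

f/1.2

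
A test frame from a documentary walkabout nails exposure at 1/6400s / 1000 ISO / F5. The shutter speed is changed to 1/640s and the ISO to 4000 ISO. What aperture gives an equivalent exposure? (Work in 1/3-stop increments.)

Shutter speed: 1/6400 → 1/5000 → 1/4000 → 1/3200 → 1/2500 → 1/2000 → 1/1600 → 1/1250 → 1/1000 → 1/800 → 1/640 — 3 1/3 stops slower (brighter).
ISO: 1000 → 1250 → 1600 → 2000 → 2500 → 3200 → 4000 — 2 stops raised (brighter).
Net change so far: 5 1/3 stops brighter. Offset with the aperture: f/5 → f/5.6 → f/6.3 → f/7.1 → f/8 → f/9 → f/10 → f/11 → f/13 → f/14 → f/16 → f/18 → f/20 → f/22 → f/25 → f/29 → f/32.

f/32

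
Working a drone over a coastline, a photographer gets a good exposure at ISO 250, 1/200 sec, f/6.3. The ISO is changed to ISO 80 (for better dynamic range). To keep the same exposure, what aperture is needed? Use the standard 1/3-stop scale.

ISO: 250 → 200 → 160 → 125 → 100 → 80 — 1 2/3 stops lower (darker).
Need 1 2/3 stops brighter from the aperture: f/6.3 → f/5.6 → f/5 → f/4.5 → f/4 → f/3.5.

f/3.5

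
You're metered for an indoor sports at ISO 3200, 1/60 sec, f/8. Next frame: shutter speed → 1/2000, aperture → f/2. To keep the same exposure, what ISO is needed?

ISO 6400

Shutter speed: 1/60 → 1/125 → 1/250 → 1/500 → 1/1000 → 1/2000 — 5 stops faster (darker).
Aperture: f/8 → f/5.6 → f/4 → f/2.8 → f/2 — 4 stops wider (brighter).
Net change so far: 1 stop darker. Offset with the ISO: 3200 → 6400.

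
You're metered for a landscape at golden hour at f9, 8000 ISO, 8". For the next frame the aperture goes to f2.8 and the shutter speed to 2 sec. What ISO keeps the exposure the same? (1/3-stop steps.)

Aperture: f/9 → f/8 → f/7.1 → f/6.3 → f/5.6 → f/5 → f/4.5 → f/4 → f/3.5 → f/3.2 → f/2.8 — 3 1/3 stops larger aperture (brighter).
Shutter speed: 8 → 6 → 5 → 4 → 3.2 → 2.5 → 2 — 2 stops faster (darker).
Net change so far: 1 1/3 stops brighter. Offset with the ISO: 8000 → 6400 → 5000 → 4000 → 3200.

ISO 3200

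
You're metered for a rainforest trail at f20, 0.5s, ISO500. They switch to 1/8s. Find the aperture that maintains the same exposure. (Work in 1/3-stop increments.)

Shutter speed: 0.5 → 0.4 → 0.3 → 1/4 → 1/5 → 1/6 → 1/8 — 2 stops faster (darker).
Need 2 stops brighter from the aperture: f/20 → f/18 → f/16 → f/14 → f/13 → f/11 → f/10.

f/10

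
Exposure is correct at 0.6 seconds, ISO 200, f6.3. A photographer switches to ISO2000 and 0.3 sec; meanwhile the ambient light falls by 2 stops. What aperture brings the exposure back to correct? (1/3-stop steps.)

f/7.1

Scene light: 2 stops darker.
ISO: 200 → 250 → 320 → 400 → 500 → 640 → 800 → 1000 → 1250 → 1600 → 2000 — 3 1/3 stops higher (brighter).
Shutter speed: 0.6 → 0.5 → 0.4 → 0.3 — 1 stop shorter (darker).
Net so far: 1/3 stop brighter. Aperture: f/6.3 → f/7.1.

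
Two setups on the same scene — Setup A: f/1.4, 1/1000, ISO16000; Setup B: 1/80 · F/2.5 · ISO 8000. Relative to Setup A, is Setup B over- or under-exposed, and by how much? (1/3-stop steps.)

Aperture: f/1.4 → f/1.6 → f/1.8 → f/2 → f/2.2 → f/2.5 — 1 2/3 stops smaller aperture (darker).
Shutter speed: 1/1000 → 1/800 → 1/640 → 1/500 → 1/400 → 1/320 → 1/250 → 1/200 → 1/160 → 1/125 → 1/100 → 1/80 — 3 2/3 stops longer (brighter).
ISO: 16000 → 12800 → 10000 → 8000 — 1 stop lower (darker).
Net: −1 2/3 +3 2/3 −1 = +1 stop.

1 stop brighter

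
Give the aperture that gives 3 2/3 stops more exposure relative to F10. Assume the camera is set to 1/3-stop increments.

Aperture: f/10 → f/9 → f/8 → f/7.1 → f/6.3 → f/5.6 → f/5 → f/4.5 → f/4 → f/3.5 → f/3.2 → f/2.8 — 3 2/3 stops larger aperture (brighter).

f/2.8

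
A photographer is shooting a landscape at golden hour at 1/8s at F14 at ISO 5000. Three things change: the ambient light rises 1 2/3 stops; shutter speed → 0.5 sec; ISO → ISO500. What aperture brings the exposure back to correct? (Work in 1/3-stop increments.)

Scene light: 1 2/3 stops brighter.
Shutter speed: 1/8 → 1/6 → 1/5 → 1/4 → 0.3 → 0.4 → 0.5 — 2 stops slower (brighter).
ISO: 5000 → 4000 → 3200 → 2500 → 2000 → 1600 → 1250 → 1000 → 800 → 640 → 500 — 3 1/3 stops lower (darker).
Net so far: 1/3 stop brighter. Aperture: f/14 → f/16.

f/16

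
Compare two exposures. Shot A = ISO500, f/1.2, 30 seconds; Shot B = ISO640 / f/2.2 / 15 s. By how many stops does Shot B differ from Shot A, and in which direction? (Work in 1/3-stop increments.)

Aperture: f/1.2 → f/1.4 → f/1.6 → f/1.8 → f/2 → f/2.2 — 1 2/3 stops stopped down (darker).
Shutter speed: 30 → 25 → 20 → 15 — 1 stop faster (darker).
ISO: 500 → 640 — 1/3 stop raised (brighter).
Net: −1 2/3 −1 +1/3 = −2 1/3 stops.

2 1/3 stops darker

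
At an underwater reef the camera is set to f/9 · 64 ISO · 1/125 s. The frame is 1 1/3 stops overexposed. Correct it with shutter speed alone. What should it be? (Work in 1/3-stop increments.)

Overexposed by 1 1/3 stops → need 1 1/3 stops darker.
Shutter speed: 1/125 → 1/160 → 1/200 → 1/250 → 1/320.

1/320s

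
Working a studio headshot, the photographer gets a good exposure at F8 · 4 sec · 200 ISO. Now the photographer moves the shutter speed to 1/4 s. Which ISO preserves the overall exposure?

ISO 3200

Shutter speed: 4 → 2 → 1 → 1/2 → 1/4 — 4 stops faster (darker).
Need 4 stops brighter from the ISO: 200 → 400 → 800 → 1600 → 3200.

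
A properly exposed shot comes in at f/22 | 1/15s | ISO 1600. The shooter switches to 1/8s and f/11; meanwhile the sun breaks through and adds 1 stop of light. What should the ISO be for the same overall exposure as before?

Scene light: 1 stop brighter.
Shutter speed: 1/15 → 1/8 — 1 stop longer (brighter).
Aperture: f/22 → f/16 → f/11 — 2 stops wider (brighter).
Net so far: 4 stops brighter. ISO: 1600 → 800 → 400 → 200 → 100.

ISO 100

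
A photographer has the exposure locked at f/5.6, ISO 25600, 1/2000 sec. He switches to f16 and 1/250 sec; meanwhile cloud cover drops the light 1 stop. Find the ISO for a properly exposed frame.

ISO 51200

Scene light: 1 stop darker.
Aperture: f/5.6 → f/8 → f/11 → f/16 — 3 stops stopped down (darker).
Shutter speed: 1/2000 → 1/1000 → 1/500 → 1/250 — 3 stops longer (brighter).
Net so far: 1 stop darker. ISO: 25600 → 51200.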